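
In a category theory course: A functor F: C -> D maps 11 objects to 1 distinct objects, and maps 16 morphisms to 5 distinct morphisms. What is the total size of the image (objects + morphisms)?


The image of F consists of distinct objects and distinct morphisms.
|Im(F)| on objects = 1
|Im(F)| on morphisms = 5
Total image cardinality = 1 + 5 = 6

6


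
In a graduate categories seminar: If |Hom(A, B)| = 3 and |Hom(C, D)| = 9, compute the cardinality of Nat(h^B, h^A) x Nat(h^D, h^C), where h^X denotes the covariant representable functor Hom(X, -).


By the Yoneda lemma, Nat(h^B, h^A) is isomorphic to Hom(A, B),
so |Nat(h^B, h^A)| = |Hom(A, B)| and |Nat(h^D, h^C)| = |Hom(C, D)|.
|Hom(A, B)| = 3, |Hom(C, D)| = 9.
|Nat(h^B, h^A) x Nat(h^D, h^C)| = 3 * 9 = 27

27


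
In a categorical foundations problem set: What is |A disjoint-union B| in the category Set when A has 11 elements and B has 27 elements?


In Set, the coproduct A + B is the disjoint union.
|A + B| = |A| + |B| = 11 + 27 = 38

38


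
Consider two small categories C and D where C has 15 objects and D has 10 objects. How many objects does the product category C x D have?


The product category C x D has objects that are pairs (c, d).
Number of pairs = |Ob(C)| * |Ob(D)| = 15 * 10 = 150

150


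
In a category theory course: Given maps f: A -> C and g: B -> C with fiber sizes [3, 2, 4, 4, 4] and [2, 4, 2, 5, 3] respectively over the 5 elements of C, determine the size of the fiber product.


The pullback A x_C B consists of pairs (a, b) with f(a) = g(b).
For each element c in C, the fiber product has |f^-1(c)| * |g^-1(c)| elements.
Summing over C: 3 * 2 + 2 * 4 + 4 * 2 + 4 * 5 + 4 * 3
= 6 + 8 + 8 + 20 + 12 = 54

54


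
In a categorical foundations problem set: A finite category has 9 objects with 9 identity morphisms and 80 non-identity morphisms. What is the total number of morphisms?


Each object has an identity morphism, giving 9 identities.
Adding the 80 non-identity morphisms:
Total = 9 + 80 = 89

89


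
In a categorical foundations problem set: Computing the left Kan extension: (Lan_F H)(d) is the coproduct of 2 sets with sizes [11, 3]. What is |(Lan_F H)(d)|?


Pointwise, the left Kan extension (Lan_F H)(d) is the colimit, indexed
by the comma category (F downarrow d), of H composed with the
projection (F downarrow d) -> C. Here that colimit is given
as a coproduct (disjoint union) of sets, so its cardinality is the
sum of the sizes of the summands.
Coproduct of sets with sizes: 11 + 3
= 14

14


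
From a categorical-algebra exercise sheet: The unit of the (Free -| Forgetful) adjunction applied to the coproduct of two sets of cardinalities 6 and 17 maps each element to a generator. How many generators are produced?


The unit eta_X: X -> U(F(X)) of the Free-Forgetful adjunction
maps each element of X to a generator of F(X). For X = S + T (disjoint
union in Set), |S + T| = |S| + |T|.
Total mappings = 6 + 17 = 23.

23


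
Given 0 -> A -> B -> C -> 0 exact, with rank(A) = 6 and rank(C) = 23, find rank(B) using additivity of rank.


For a short exact sequence 0 -> A -> B -> C -> 0,
rank is additive: rank(B) = rank(A) + rank(C).
rank(B) = 6 + 23 = 29

29


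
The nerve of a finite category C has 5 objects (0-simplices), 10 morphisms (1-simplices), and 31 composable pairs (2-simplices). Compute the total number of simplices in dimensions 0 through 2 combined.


The 2-skeleton of the nerve N(C) consists of simplices in dimensions 0, 1, 2:
  |N(C)_0| = 5 (objects)
  |N(C)_1| = 10 (morphisms)
  |N(C)_2| = 31 (composable pairs)
Total = 5 + 10 + 31 = 46

46


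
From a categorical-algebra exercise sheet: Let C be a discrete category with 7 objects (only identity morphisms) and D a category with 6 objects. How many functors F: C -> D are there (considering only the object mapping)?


A functor from a discrete category C to D is determined by
where each object maps. Each of the 7 objects of C can map
to any of the 6 objects of D independently.
Number of functors = 6^7 = 279936

279936


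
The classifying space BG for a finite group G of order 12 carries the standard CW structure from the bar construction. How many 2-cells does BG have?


In the bar-construction CW model of BG, the n-cells are indexed by
n-tuples [g_1|...|g_n] of non-identity elements of G (degenerate
simplices with some g_i = e do not contribute cells), so there are
(|G| - 1)^n n-cells.
For dim = 2 with |G| = 12:
cells = (12 - 1)^2 = 11^2 = 121

121


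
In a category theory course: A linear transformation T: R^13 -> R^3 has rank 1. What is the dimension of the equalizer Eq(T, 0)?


The equalizer of f and the zero map is ker(f).
By the rank-nullity theorem: dim(ker(f)) = dim(domain) - rank(f).
dim(ker(f)) = 13 - 1 = 12

12


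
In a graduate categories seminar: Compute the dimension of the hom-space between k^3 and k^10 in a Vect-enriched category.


In Vect-enriched categories, Hom(k^n, k^m) is the space of m x n matrices.
dim(Hom(k^3, k^10)) = 10 * 3 = 30

30


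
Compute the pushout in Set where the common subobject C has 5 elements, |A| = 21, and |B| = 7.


The pushout A +_C B identifies the images of C in A and B.
|A +_C B| = |A| + |B| - |C| (for injections).
= 21 + 7 - 5 = 23

23


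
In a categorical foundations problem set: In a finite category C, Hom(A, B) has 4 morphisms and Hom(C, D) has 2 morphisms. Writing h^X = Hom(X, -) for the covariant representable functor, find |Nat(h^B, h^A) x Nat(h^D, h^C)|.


By the Yoneda lemma, Nat(h^B, h^A) is isomorphic to Hom(A, B),
so |Nat(h^B, h^A)| = |Hom(A, B)| and |Nat(h^D, h^C)| = |Hom(C, D)|.
|Hom(A, B)| = 4, |Hom(C, D)| = 2.
|Nat(h^B, h^A) x Nat(h^D, h^C)| = 4 * 2 = 8

8


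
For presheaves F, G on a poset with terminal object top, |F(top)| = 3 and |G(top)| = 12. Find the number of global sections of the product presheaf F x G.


Global sections of a presheaf on a poset with terminal top satisfy
Gamma(H) ~ H(top). Presheaves admit pointwise products, so
(F x G)(top) = F(top) x G(top) (Cartesian product).
|Gamma(F x G)| = |F(top)| * |G(top)| = 3 * 12 = 36.

36


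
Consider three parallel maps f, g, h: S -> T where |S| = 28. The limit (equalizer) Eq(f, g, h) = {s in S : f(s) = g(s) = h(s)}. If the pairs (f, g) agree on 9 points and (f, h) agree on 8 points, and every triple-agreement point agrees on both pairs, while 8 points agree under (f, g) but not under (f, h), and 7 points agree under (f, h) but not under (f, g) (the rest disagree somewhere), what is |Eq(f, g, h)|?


Eq(f, g, h) is the triple-agreement set: points in S where all three
maps take the same value. Using inclusion-exclusion on the pairwise data:
Pair (f, g) agrees on 9 points; pair (f, h) on 8 points.
Points agreeing under (f, g) but not (f, h) = 8; under (f, h) but not (f, g) = 7.
Triple-agreement = agreement-in-(f, g) minus points that agree under (f, g) but not (f, h):
|Eq(f, g, h)| = 9 - 8 = 1
(cross-check via (f, h): 8 - 7 = 1.)

1


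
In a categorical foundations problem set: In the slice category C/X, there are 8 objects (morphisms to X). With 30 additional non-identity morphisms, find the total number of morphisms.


In the slice category C/X, objects are morphisms to X.
Identity morphisms: 8 (one per object of C/X).
Non-identity morphisms: 30.
Total = 8 + 30 = 38

38


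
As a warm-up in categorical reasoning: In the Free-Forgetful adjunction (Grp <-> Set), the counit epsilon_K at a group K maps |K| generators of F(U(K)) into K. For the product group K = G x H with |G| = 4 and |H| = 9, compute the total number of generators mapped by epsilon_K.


The counit epsilon_K: F(U(K)) -> K of the Free-Forgetful adjunction
maps |K| generators of F(U(K)) into K. For K = G x H (the product group),
|G x H| = |G| * |H|.
Total generators mapped = 4 * 9 = 36.

36


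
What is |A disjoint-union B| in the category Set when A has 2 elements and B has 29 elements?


In Set, the coproduct A + B is the disjoint union.
|A + B| = |A| + |B| = 2 + 29 = 31

31


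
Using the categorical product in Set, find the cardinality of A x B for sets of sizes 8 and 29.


In Set, the product A x B is the Cartesian product.
By the universal property, |A x B| = |A| * |B|.
|A x B| = 8 * 29 = 232

232


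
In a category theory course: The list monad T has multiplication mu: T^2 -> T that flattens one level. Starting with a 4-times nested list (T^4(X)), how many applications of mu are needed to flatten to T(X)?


Each application of mu: T^2 -> T removes one layer of nesting.
Starting at depth 4 (i.e., T^4(X)), we need to reach T(X).
Number of mu applications = 4 - 1 = 3

3


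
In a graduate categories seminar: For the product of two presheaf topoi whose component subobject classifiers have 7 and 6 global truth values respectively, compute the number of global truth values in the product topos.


In a product of presheaf topoi E_1 x E_2, the subobject classifier
is Omega = Omega_1 x Omega_2 (componentwise), so
|Omega(top)| = |Omega_1(top_1)| * |Omega_2(top_2)|.
= 7 * 6 = 42.

42


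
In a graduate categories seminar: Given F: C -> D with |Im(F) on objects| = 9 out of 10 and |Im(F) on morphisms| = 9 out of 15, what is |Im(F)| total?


The image of F consists of distinct objects and distinct morphisms.
|Im(F)| on objects = 9
|Im(F)| on morphisms = 9
Total image cardinality = 9 + 9 = 18

18


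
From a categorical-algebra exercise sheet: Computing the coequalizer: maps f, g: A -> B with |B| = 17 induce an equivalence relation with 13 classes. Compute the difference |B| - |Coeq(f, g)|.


The coequalizer Coeq(f, g) = B / ~ has one element per equivalence class.
|B| = 17, |Coeq(f, g)| = 13.
|B| - |Coeq(f, g)| = 17 - 13 = 4.

4


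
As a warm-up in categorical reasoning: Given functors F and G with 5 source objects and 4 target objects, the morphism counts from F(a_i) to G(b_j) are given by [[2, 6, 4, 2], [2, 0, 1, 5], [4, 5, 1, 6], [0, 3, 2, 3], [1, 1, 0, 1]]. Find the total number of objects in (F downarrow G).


Objects of (F downarrow G) are triples (a, b, h: F(a)->G(b)).
The count equals the sum of all entries in the hom-matrix.
sum(row 0) = 14
sum(row 1) = 8
sum(row 2) = 16
sum(row 3) = 8
sum(row 4) = 3
Grand total = 49

49


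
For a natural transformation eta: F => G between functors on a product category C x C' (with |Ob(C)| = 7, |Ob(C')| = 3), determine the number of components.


A natural transformation eta: F => G assigns one component morphism per
object of the domain category.
The domain is the product category C x C', so
|Ob(C x C')| = |Ob(C)| * |Ob(C')| = 7 * 3 = 21.
Therefore eta has 21 component morphisms.

21


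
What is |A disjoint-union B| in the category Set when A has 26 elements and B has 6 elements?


In Set, the coproduct A + B is the disjoint union.
|A + B| = |A| + |B| = 26 + 6 = 32

32


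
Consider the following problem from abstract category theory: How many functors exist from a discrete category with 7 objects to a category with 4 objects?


A functor from a discrete category C to D is determined by
where each object maps. Each of the 7 objects of C can map
to any of the 4 objects of D independently.
Number of functors = 4^7 = 16384

16384


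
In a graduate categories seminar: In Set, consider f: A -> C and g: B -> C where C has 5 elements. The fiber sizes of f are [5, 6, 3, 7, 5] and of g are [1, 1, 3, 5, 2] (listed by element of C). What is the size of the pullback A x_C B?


The pullback A x_C B consists of pairs (a, b) with f(a) = g(b).
For each element c in C, the fiber product has |f^-1(c)| * |g^-1(c)| elements.
Summing over C: 5 * 1 + 6 * 1 + 3 * 3 + 7 * 5 + 5 * 2
= 5 + 6 + 9 + 35 + 10 = 65

65


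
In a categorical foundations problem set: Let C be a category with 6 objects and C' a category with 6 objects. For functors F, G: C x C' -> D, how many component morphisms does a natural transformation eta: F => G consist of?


A natural transformation eta: F => G assigns one component morphism per
object of the domain category.
The domain is the product category C x C', so
|Ob(C x C')| = |Ob(C)| * |Ob(C')| = 6 * 6 = 36.
Therefore eta has 36 component morphisms.

36


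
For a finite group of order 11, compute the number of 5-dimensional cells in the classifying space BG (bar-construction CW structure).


In the bar-construction CW model of BG, the n-cells are indexed by
n-tuples [g_1|...|g_n] of non-identity elements of G (degenerate
simplices with some g_i = e do not contribute cells), so there are
(|G| - 1)^n n-cells.
For dim = 5 with |G| = 11:
cells = (11 - 1)^5 = 10^5 = 100000

100000


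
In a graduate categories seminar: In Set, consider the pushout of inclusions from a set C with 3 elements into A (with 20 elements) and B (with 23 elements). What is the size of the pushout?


The pushout A +_C B identifies the images of C in A and B.
|A +_C B| = |A| + |B| - |C| (for injections).
= 20 + 23 - 3 = 40

40


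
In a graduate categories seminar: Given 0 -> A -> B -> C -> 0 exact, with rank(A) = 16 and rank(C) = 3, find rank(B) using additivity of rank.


For a short exact sequence 0 -> A -> B -> C -> 0,
rank is additive: rank(B) = rank(A) + rank(C).
rank(B) = 16 + 3 = 19

19


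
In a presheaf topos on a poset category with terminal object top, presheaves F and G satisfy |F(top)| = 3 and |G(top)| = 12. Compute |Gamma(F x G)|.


Global sections of a presheaf on a poset with terminal top satisfy
Gamma(H) ~ H(top). Presheaves admit pointwise products, so
(F x G)(top) = F(top) x G(top) (Cartesian product).
|Gamma(F x G)| = |F(top)| * |G(top)| = 3 * 12 = 36.

36


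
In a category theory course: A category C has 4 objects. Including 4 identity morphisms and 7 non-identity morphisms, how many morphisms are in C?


Each object has an identity morphism, giving 4 identities.
Adding the 7 non-identity morphisms:
Total = 4 + 7 = 11

11


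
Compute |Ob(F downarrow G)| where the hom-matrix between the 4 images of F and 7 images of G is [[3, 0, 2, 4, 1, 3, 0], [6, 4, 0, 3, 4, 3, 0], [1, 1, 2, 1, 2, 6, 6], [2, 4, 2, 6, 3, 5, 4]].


Objects of (F downarrow G) are triples (a, b, h: F(a)->G(b)).
The count equals the sum of all entries in the hom-matrix.
sum(row 0) = 13
sum(row 1) = 20
sum(row 2) = 19
sum(row 3) = 26
Grand total = 78

78


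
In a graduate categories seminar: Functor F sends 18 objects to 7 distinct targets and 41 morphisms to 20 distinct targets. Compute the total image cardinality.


The image of F consists of distinct objects and distinct morphisms.
|Im(F)| on objects = 7
|Im(F)| on morphisms = 20
Total image cardinality = 7 + 20 = 27

27


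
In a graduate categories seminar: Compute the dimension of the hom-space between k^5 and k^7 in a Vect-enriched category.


In Vect-enriched categories, Hom(k^n, k^m) is the space of m x n matrices.
dim(Hom(k^5, k^7)) = 7 * 5 = 35

35


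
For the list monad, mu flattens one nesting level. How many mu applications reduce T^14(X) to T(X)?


Each application of mu: T^2 -> T removes one layer of nesting.
Starting at depth 14 (i.e., T^14(X)), we need to reach T(X).
Number of mu applications = 14 - 1 = 13

13


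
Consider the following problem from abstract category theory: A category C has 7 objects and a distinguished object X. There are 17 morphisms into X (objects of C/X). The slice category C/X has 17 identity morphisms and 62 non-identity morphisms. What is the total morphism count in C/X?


In the slice category C/X, objects are morphisms to X.
Identity morphisms: 17 (one per object of C/X).
Non-identity morphisms: 62.
Total = 17 + 62 = 79

79


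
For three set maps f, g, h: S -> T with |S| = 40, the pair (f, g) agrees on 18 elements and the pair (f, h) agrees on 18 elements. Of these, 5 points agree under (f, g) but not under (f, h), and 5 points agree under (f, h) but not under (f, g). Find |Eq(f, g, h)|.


Eq(f, g, h) is the triple-agreement set: points in S where all three
maps take the same value. Using inclusion-exclusion on the pairwise data:
Pair (f, g) agrees on 18 points; pair (f, h) on 18 points.
Points agreeing under (f, g) but not (f, h) = 5; under (f, h) but not (f, g) = 5.
Triple-agreement = agreement-in-(f, g) minus points that agree under (f, g) but not (f, h):
|Eq(f, g, h)| = 18 - 5 = 13
(cross-check via (f, h): 18 - 5 = 13.)

13


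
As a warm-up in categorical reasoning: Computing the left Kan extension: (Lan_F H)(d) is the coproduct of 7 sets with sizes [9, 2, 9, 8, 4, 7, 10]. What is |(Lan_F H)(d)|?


Pointwise, the left Kan extension (Lan_F H)(d) is the colimit, indexed
by the comma category (F downarrow d), of H composed with the
projection (F downarrow d) -> C. Here that colimit is given
as a coproduct (disjoint union) of sets, so its cardinality is the
sum of the sizes of the summands.
Coproduct of sets with sizes: 9 + 2 + 9 + 8 + 4 + 7 + 10
= 49

49


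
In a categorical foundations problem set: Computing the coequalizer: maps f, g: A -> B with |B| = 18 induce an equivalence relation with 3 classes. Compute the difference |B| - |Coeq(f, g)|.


The coequalizer Coeq(f, g) = B / ~ has one element per equivalence class.
|B| = 18, |Coeq(f, g)| = 3.
|B| - |Coeq(f, g)| = 18 - 3 = 15.

15


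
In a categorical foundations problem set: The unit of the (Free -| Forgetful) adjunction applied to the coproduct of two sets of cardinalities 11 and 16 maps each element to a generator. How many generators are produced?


The unit eta_X: X -> U(F(X)) of the Free-Forgetful adjunction
maps each element of X to a generator of F(X). For X = S + T (disjoint
union in Set), |S + T| = |S| + |T|.
Total mappings = 11 + 16 = 27.

27


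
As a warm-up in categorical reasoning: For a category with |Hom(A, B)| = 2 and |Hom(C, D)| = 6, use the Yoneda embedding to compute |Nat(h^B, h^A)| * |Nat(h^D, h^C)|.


By the Yoneda lemma, Nat(h^B, h^A) is isomorphic to Hom(A, B),
so |Nat(h^B, h^A)| = |Hom(A, B)| and |Nat(h^D, h^C)| = |Hom(C, D)|.
|Hom(A, B)| = 2, |Hom(C, D)| = 6.
|Nat(h^B, h^A) x Nat(h^D, h^C)| = 2 * 6 = 12

12


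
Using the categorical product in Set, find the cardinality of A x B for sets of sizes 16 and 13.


In Set, the product A x B is the Cartesian product.
By the universal property, |A x B| = |A| * |B|.
|A x B| = 16 * 13 = 208

208


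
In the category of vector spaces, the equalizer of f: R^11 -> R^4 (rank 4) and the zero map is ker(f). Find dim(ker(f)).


The equalizer of f and the zero map is ker(f).
By the rank-nullity theorem: dim(ker(f)) = dim(domain) - rank(f).
dim(ker(f)) = 11 - 4 = 7

7


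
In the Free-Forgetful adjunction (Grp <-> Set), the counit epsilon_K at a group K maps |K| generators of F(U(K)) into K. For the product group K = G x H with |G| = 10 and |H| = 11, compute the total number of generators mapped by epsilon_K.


The counit epsilon_K: F(U(K)) -> K of the Free-Forgetful adjunction
maps |K| generators of F(U(K)) into K. For K = G x H (the product group),
|G x H| = |G| * |H|.
Total generators mapped = 10 * 11 = 110.

110


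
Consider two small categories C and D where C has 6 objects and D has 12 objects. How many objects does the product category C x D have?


The product category C x D has objects that are pairs (c, d).
Number of pairs = |Ob(C)| * |Ob(D)| = 6 * 12 = 72

72


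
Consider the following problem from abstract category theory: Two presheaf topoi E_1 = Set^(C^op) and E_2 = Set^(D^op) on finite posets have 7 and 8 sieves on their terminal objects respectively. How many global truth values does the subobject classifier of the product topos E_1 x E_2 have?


In a product of presheaf topoi E_1 x E_2, the subobject classifier
is Omega = Omega_1 x Omega_2 (componentwise), so
|Omega(top)| = |Omega_1(top_1)| * |Omega_2(top_2)|.
= 7 * 8 = 56.

56


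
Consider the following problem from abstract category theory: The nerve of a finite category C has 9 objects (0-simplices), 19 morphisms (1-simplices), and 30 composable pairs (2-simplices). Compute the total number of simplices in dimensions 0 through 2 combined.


The 2-skeleton of the nerve N(C) consists of simplices in dimensions 0, 1, 2:
  |N(C)_0| = 9 (objects)
  |N(C)_1| = 19 (morphisms)
  |N(C)_2| = 30 (composable pairs)
Total = 9 + 19 + 30 = 58

58


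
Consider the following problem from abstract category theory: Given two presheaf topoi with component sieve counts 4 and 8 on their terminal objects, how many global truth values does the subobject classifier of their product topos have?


In a product of presheaf topoi E_1 x E_2, the subobject classifier
is Omega = Omega_1 x Omega_2 (componentwise), so
|Omega(top)| = |Omega_1(top_1)| * |Omega_2(top_2)|.
= 4 * 8 = 32.

32


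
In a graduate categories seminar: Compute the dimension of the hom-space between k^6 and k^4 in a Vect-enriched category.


In Vect-enriched categories, Hom(k^n, k^m) is the space of m x n matrices.
dim(Hom(k^6, k^4)) = 4 * 6 = 24

24


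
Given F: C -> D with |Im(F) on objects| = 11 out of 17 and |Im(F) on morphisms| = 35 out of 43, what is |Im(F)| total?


The image of F consists of distinct objects and distinct morphisms.
|Im(F)| on objects = 11
|Im(F)| on morphisms = 35
Total image cardinality = 11 + 35 = 46

46


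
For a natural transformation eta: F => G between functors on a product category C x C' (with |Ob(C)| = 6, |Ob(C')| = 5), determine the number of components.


A natural transformation eta: F => G assigns one component morphism per
object of the domain category.
The domain is the product category C x C', so
|Ob(C x C')| = |Ob(C)| * |Ob(C')| = 6 * 5 = 30.
Therefore eta has 30 component morphisms.

30


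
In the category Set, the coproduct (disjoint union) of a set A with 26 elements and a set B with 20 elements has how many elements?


In Set, the coproduct A + B is the disjoint union.
|A + B| = |A| + |B| = 26 + 20 = 46

46


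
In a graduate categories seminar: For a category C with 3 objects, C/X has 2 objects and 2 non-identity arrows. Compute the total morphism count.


In the slice category C/X, objects are morphisms to X.
Identity morphisms: 2 (one per object of C/X).
Non-identity morphisms: 2.
Total = 2 + 2 = 4

4


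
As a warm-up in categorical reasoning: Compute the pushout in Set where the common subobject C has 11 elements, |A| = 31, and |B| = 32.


The pushout A +_C B identifies the images of C in A and B.
|A +_C B| = |A| + |B| - |C| (for injections).
= 31 + 32 - 11 = 52

52


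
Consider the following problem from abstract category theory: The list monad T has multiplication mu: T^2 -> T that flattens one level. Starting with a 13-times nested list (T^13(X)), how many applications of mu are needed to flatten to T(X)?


Each application of mu: T^2 -> T removes one layer of nesting.
Starting at depth 13 (i.e., T^13(X)), we need to reach T(X).
Number of mu applications = 13 - 1 = 12

12


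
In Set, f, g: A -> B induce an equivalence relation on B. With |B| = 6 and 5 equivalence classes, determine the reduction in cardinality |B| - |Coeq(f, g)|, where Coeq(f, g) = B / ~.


The coequalizer Coeq(f, g) = B / ~ has one element per equivalence class.
|B| = 6, |Coeq(f, g)| = 5.
|B| - |Coeq(f, g)| = 6 - 5 = 1.

1


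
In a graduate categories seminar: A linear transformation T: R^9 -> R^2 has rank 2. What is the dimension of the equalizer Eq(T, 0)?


The equalizer of f and the zero map is ker(f).
By the rank-nullity theorem: dim(ker(f)) = dim(domain) - rank(f).
dim(ker(f)) = 9 - 2 = 7

7


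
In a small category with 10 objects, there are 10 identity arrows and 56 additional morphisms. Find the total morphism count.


Each object has an identity morphism, giving 10 identities.
Adding the 56 non-identity morphisms:
Total = 10 + 56 = 66

66


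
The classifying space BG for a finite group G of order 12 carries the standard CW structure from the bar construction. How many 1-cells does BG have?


In the bar-construction CW model of BG, the n-cells are indexed by
n-tuples [g_1|...|g_n] of non-identity elements of G (degenerate
simplices with some g_i = e do not contribute cells), so there are
(|G| - 1)^n n-cells.
For dim = 1 with |G| = 12:
cells = (12 - 1)^1 = 11^1 = 11

11


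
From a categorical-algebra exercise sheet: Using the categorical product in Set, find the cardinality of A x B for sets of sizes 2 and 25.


In Set, the product A x B is the Cartesian product.
By the universal property, |A x B| = |A| * |B|.
|A x B| = 2 * 25 = 50

50


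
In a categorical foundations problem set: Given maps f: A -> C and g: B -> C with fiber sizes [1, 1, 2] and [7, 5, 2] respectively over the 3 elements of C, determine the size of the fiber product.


The pullback A x_C B consists of pairs (a, b) with f(a) = g(b).
For each element c in C, the fiber product has |f^-1(c)| * |g^-1(c)| elements.
Summing over C: 1 * 7 + 1 * 5 + 2 * 2
= 7 + 5 + 4 = 16

16


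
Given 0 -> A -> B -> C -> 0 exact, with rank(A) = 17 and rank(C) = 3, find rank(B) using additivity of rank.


For a short exact sequence 0 -> A -> B -> C -> 0,
rank is additive: rank(B) = rank(A) + rank(C).
rank(B) = 17 + 3 = 20

20


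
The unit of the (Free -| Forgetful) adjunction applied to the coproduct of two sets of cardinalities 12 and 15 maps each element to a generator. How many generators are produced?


The unit eta_X: X -> U(F(X)) of the Free-Forgetful adjunction
maps each element of X to a generator of F(X). For X = S + T (disjoint
union in Set), |S + T| = |S| + |T|.
Total mappings = 12 + 15 = 27.

27


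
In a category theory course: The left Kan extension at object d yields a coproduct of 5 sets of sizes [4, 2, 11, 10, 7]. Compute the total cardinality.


Pointwise, the left Kan extension (Lan_F H)(d) is the colimit, indexed
by the comma category (F downarrow d), of H composed with the
projection (F downarrow d) -> C. Here that colimit is given
as a coproduct (disjoint union) of sets, so its cardinality is the
sum of the sizes of the summands.
Coproduct of sets with sizes: 4 + 2 + 11 + 10 + 7
= 34

34


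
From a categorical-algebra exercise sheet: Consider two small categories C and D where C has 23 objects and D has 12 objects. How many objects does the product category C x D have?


The product category C x D has objects that are pairs (c, d).
Number of pairs = |Ob(C)| * |Ob(D)| = 23 * 12 = 276

276


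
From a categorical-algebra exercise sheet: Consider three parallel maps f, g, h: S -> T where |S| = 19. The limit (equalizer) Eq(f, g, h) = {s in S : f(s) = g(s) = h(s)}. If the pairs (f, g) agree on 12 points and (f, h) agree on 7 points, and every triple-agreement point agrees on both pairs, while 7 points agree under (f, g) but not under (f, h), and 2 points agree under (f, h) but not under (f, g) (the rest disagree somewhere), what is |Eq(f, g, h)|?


Eq(f, g, h) is the triple-agreement set: points in S where all three
maps take the same value. Using inclusion-exclusion on the pairwise data:
Pair (f, g) agrees on 12 points; pair (f, h) on 7 points.
Points agreeing under (f, g) but not (f, h) = 7; under (f, h) but not (f, g) = 2.
Triple-agreement = agreement-in-(f, g) minus points that agree under (f, g) but not (f, h):
|Eq(f, g, h)| = 12 - 7 = 5
(cross-check via (f, h): 7 - 2 = 5.)

5


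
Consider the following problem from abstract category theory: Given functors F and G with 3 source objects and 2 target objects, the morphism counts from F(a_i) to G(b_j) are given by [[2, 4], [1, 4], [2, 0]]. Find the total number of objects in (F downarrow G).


Objects of (F downarrow G) are triples (a, b, h: F(a)->G(b)).
The count equals the sum of all entries in the hom-matrix.
sum(row 0) = 6
sum(row 1) = 5
sum(row 2) = 2
Grand total = 13

13


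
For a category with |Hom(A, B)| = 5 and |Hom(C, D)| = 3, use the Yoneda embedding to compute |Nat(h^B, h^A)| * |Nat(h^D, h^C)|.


By the Yoneda lemma, Nat(h^B, h^A) is isomorphic to Hom(A, B),
so |Nat(h^B, h^A)| = |Hom(A, B)| and |Nat(h^D, h^C)| = |Hom(C, D)|.
|Hom(A, B)| = 5, |Hom(C, D)| = 3.
|Nat(h^B, h^A) x Nat(h^D, h^C)| = 5 * 3 = 15

15


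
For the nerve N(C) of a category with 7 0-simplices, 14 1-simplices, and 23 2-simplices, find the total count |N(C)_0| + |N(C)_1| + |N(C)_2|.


The 2-skeleton of the nerve N(C) consists of simplices in dimensions 0, 1, 2:
  |N(C)_0| = 7 (objects)
  |N(C)_1| = 14 (morphisms)
  |N(C)_2| = 23 (composable pairs)
Total = 7 + 14 + 23 = 44

44


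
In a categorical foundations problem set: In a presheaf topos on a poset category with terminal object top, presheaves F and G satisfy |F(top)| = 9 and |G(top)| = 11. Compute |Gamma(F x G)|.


Global sections of a presheaf on a poset with terminal top satisfy
Gamma(H) ~ H(top). Presheaves admit pointwise products, so
(F x G)(top) = F(top) x G(top) (Cartesian product).
|Gamma(F x G)| = |F(top)| * |G(top)| = 9 * 11 = 99.

99


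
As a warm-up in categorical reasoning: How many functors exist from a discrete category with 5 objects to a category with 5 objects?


A functor from a discrete category C to D is determined by
where each object maps. Each of the 5 objects of C can map
to any of the 5 objects of D independently.
Number of functors = 5^5 = 3125

3125


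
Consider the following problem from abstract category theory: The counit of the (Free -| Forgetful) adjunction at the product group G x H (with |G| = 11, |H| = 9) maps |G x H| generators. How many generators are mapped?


The counit epsilon_K: F(U(K)) -> K of the Free-Forgetful adjunction
maps |K| generators of F(U(K)) into K. For K = G x H (the product group),
|G x H| = |G| * |H|.
Total generators mapped = 11 * 9 = 99.

99


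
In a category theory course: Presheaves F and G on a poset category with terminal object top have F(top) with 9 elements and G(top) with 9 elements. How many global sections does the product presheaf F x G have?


Global sections of a presheaf on a poset with terminal top satisfy
Gamma(H) ~ H(top). Presheaves admit pointwise products, so
(F x G)(top) = F(top) x G(top) (Cartesian product).
|Gamma(F x G)| = |F(top)| * |G(top)| = 9 * 9 = 81.

81


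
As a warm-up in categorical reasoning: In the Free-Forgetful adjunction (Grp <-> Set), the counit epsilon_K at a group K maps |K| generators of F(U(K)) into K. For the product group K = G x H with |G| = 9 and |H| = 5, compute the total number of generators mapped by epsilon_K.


The counit epsilon_K: F(U(K)) -> K of the Free-Forgetful adjunction
maps |K| generators of F(U(K)) into K. For K = G x H (the product group),
|G x H| = |G| * |H|.
Total generators mapped = 9 * 5 = 45.

45


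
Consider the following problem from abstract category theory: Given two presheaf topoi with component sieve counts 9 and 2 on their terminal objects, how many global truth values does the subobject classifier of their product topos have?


In a product of presheaf topoi E_1 x E_2, the subobject classifier
is Omega = Omega_1 x Omega_2 (componentwise), so
|Omega(top)| = |Omega_1(top_1)| * |Omega_2(top_2)|.
= 9 * 2 = 18.

18


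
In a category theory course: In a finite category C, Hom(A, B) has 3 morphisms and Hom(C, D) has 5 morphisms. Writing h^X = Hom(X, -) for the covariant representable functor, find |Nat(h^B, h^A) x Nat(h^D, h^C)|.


By the Yoneda lemma, Nat(h^B, h^A) is isomorphic to Hom(A, B),
so |Nat(h^B, h^A)| = |Hom(A, B)| and |Nat(h^D, h^C)| = |Hom(C, D)|.
|Hom(A, B)| = 3, |Hom(C, D)| = 5.
|Nat(h^B, h^A) x Nat(h^D, h^C)| = 3 * 5 = 15

15


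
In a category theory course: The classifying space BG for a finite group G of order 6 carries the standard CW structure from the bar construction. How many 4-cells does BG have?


In the bar-construction CW model of BG, the n-cells are indexed by
n-tuples [g_1|...|g_n] of non-identity elements of G (degenerate
simplices with some g_i = e do not contribute cells), so there are
(|G| - 1)^n n-cells.
For dim = 4 with |G| = 6:
cells = (6 - 1)^4 = 5^4 = 625

625


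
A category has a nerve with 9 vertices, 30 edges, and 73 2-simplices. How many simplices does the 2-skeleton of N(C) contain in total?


The 2-skeleton of the nerve N(C) consists of simplices in dimensions 0, 1, 2:
  |N(C)_0| = 9 (objects)
  |N(C)_1| = 30 (morphisms)
  |N(C)_2| = 73 (composable pairs)
Total = 9 + 30 + 73 = 112

112


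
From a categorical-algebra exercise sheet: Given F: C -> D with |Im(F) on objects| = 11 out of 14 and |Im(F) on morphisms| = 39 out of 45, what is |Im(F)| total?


The image of F consists of distinct objects and distinct morphisms.
|Im(F)| on objects = 11
|Im(F)| on morphisms = 39
Total image cardinality = 11 + 39 = 50

50


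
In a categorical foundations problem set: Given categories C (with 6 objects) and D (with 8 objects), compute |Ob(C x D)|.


The product category C x D has objects that are pairs (c, d).
Number of pairs = |Ob(C)| * |Ob(D)| = 6 * 8 = 48

48


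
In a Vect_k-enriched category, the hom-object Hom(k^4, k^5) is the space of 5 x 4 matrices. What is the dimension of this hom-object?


In Vect-enriched categories, Hom(k^n, k^m) is the space of m x n matrices.
dim(Hom(k^4, k^5)) = 5 * 4 = 20

20


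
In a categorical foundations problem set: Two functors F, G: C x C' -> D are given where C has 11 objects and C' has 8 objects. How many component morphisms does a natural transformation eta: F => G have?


A natural transformation eta: F => G assigns one component morphism per
object of the domain category.
The domain is the product category C x C', so
|Ob(C x C')| = |Ob(C)| * |Ob(C')| = 11 * 8 = 88.
Therefore eta has 88 component morphisms.

88


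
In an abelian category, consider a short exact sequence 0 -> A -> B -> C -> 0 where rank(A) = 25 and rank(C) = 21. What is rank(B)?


For a short exact sequence 0 -> A -> B -> C -> 0,
rank is additive: rank(B) = rank(A) + rank(C).
rank(B) = 25 + 21 = 46

46


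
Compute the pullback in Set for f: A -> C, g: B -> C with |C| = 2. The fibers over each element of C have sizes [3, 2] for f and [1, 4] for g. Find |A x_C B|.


The pullback A x_C B consists of pairs (a, b) with f(a) = g(b).
For each element c in C, the fiber product has |f^-1(c)| * |g^-1(c)| elements.
Summing over C: 3 * 1 + 2 * 4
= 3 + 8 = 11

11


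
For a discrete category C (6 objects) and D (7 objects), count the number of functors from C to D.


A functor from a discrete category C to D is determined by
where each object maps. Each of the 6 objects of C can map
to any of the 7 objects of D independently.
Number of functors = 7^6 = 117649

117649


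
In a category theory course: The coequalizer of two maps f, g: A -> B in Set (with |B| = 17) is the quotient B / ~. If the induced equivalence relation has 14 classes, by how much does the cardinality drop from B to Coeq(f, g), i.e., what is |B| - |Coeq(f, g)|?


The coequalizer Coeq(f, g) = B / ~ has one element per equivalence class.
|B| = 17, |Coeq(f, g)| = 14.
|B| - |Coeq(f, g)| = 17 - 14 = 3.

3


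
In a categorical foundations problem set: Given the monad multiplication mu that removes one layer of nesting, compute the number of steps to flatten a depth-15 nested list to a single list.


Each application of mu: T^2 -> T removes one layer of nesting.
Starting at depth 15 (i.e., T^15(X)), we need to reach T(X).
Number of mu applications = 15 - 1 = 14

14


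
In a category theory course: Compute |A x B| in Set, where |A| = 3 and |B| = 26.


In Set, the product A x B is the Cartesian product.
By the universal property, |A x B| = |A| * |B|.
|A x B| = 3 * 26 = 78

78


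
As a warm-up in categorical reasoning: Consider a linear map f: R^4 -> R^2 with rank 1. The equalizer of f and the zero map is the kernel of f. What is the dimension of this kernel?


The equalizer of f and the zero map is ker(f).
By the rank-nullity theorem: dim(ker(f)) = dim(domain) - rank(f).
dim(ker(f)) = 4 - 1 = 3

3


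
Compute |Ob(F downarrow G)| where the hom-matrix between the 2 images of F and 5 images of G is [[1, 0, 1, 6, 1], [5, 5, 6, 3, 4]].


Objects of (F downarrow G) are triples (a, b, h: F(a)->G(b)).
The count equals the sum of all entries in the hom-matrix.
sum(row 0) = 9
sum(row 1) = 23
Grand total = 32

32


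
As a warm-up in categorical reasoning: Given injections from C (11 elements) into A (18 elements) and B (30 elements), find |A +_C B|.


The pushout A +_C B identifies the images of C in A and B.
|A +_C B| = |A| + |B| - |C| (for injections).
= 18 + 30 - 11 = 37

37


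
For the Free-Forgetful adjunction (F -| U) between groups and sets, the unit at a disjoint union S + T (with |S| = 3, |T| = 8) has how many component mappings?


The unit eta_X: X -> U(F(X)) of the Free-Forgetful adjunction
maps each element of X to a generator of F(X). For X = S + T (disjoint
union in Set), |S + T| = |S| + |T|.
Total mappings = 3 + 8 = 11.

11


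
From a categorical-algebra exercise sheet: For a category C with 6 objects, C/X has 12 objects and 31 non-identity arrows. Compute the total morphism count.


In the slice category C/X, objects are morphisms to X.
Identity morphisms: 12 (one per object of C/X).
Non-identity morphisms: 31.
Total = 12 + 31 = 43

43


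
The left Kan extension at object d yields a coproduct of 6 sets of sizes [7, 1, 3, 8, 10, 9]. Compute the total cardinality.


Pointwise, the left Kan extension (Lan_F H)(d) is the colimit, indexed
by the comma category (F downarrow d), of H composed with the
projection (F downarrow d) -> C. Here that colimit is given
as a coproduct (disjoint union) of sets, so its cardinality is the
sum of the sizes of the summands.
Coproduct of sets with sizes: 7 + 1 + 3 + 8 + 10 + 9
= 38

38


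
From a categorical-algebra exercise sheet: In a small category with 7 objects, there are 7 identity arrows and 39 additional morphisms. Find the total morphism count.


Each object has an identity morphism, giving 7 identities.
Adding the 39 non-identity morphisms:
Total = 7 + 39 = 46

46


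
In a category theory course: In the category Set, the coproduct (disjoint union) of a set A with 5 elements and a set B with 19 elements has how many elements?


In Set, the coproduct A + B is the disjoint union.
|A + B| = |A| + |B| = 5 + 19 = 24

24


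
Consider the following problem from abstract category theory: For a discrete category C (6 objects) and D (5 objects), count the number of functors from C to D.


A functor from a discrete category C to D is determined by
where each object maps. Each of the 6 objects of C can map
to any of the 5 objects of D independently.
Number of functors = 5^6 = 15625

15625


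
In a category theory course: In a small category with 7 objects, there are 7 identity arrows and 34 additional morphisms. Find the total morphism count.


Each object has an identity morphism, giving 7 identities.
Adding the 34 non-identity morphisms:
Total = 7 + 34 = 41

41


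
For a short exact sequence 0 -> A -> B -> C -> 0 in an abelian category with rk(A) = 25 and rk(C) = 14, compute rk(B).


For a short exact sequence 0 -> A -> B -> C -> 0,
rank is additive: rank(B) = rank(A) + rank(C).
rank(B) = 25 + 14 = 39

39


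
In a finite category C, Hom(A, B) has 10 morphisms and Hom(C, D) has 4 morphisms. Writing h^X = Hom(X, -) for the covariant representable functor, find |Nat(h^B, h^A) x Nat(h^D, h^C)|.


By the Yoneda lemma, Nat(h^B, h^A) is isomorphic to Hom(A, B),
so |Nat(h^B, h^A)| = |Hom(A, B)| and |Nat(h^D, h^C)| = |Hom(C, D)|.
|Hom(A, B)| = 10, |Hom(C, D)| = 4.
|Nat(h^B, h^A) x Nat(h^D, h^C)| = 10 * 4 = 40

40


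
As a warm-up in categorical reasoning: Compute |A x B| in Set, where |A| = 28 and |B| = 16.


In Set, the product A x B is the Cartesian product.
By the universal property, |A x B| = |A| * |B|.
|A x B| = 28 * 16 = 448

448


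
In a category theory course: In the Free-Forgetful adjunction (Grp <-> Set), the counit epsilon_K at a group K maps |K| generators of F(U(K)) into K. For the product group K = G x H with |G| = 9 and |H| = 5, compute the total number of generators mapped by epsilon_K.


The counit epsilon_K: F(U(K)) -> K of the Free-Forgetful adjunction
maps |K| generators of F(U(K)) into K. For K = G x H (the product group),
|G x H| = |G| * |H|.
Total generators mapped = 9 * 5 = 45.

45
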